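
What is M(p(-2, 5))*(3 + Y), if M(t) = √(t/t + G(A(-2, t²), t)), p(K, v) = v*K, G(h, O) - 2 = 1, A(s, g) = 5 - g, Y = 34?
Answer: 74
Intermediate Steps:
G(h, O) = 3 (G(h, O) = 2 + 1 = 3)
p(K, v) = K*v
M(t) = 2 (M(t) = √(t/t + 3) = √(1 + 3) = √4 = 2)
M(p(-2, 5))*(3 + Y) = 2*(3 + 34) = 2*37 = 74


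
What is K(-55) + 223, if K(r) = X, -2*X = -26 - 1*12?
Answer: 242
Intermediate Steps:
X = 19 (X = -(-26 - 1*12)/2 = -(-26 - 12)/2 = -½*(-38) = 19)
K(r) = 19
K(-55) + 223 = 19 + 223 = 242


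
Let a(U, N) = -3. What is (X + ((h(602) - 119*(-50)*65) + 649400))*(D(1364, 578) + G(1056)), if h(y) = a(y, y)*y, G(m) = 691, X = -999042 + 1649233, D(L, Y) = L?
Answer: 3461719425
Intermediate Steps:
X = 650191
h(y) = -3*y
(X + ((h(602) - 119*(-50)*65) + 649400))*(D(1364, 578) + G(1056)) = (650191 + ((-3*602 - 119*(-50)*65) + 649400))*(1364 + 691) = (650191 + ((-1806 + 5950*65) + 649400))*2055 = (650191 + ((-1806 + 386750) + 649400))*2055 = (650191 + (384944 + 649400))*2055 = (650191 + 1034344)*2055 = 1684535*2055 = 3461719425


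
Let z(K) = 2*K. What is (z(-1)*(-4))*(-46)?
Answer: -368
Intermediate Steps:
(z(-1)*(-4))*(-46) = ((2*(-1))*(-4))*(-46) = -2*(-4)*(-46) = 8*(-46) = -368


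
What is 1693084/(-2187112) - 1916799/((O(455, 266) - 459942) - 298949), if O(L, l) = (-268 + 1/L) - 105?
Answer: 330643536863761/188892726836582 ≈ 1.7504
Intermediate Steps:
O(L, l) = -373 + 1/L
1693084/(-2187112) - 1916799/((O(455, 266) - 459942) - 298949) = 1693084/(-2187112) - 1916799/(((-373 + 1/455) - 459942) - 298949) = 1693084*(-1/2187112) - 1916799/(((-373 + 1/455) - 459942) - 298949) = -423271/546778 - 1916799/((-169714/455 - 459942) - 298949) = -423271/546778 - 1916799/(-209443324/455 - 298949) = -423271/546778 - 1916799/(-345465119/455) = -423271/546778 - 1916799*(-455/345465119) = -423271/546778 + 872143545/345465119 = 330643536863761/188892726836582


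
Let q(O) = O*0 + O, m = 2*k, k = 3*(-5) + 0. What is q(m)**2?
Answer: 900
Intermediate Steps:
k = -15 (k = -15 + 0 = -15)
m = -30 (m = 2*(-15) = -30)
q(O) = O (q(O) = 0 + O = O)
q(m)**2 = (-30)**2 = 900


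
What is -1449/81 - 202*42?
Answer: -76517/9 ≈ -8501.9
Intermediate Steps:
-1449/81 - 202*42 = -1449/81 - 8484 = -69*7/27 - 8484 = -161/9 - 8484 = -76517/9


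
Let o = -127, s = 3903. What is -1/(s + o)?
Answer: -1/3776 ≈ -0.00026483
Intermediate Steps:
-1/(s + o) = -1/(3903 - 127) = -1/3776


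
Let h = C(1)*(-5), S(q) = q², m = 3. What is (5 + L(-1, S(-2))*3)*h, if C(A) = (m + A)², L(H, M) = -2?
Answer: 80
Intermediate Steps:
C(A) = (3 + A)²
h = -80 (h = (3 + 1)²*(-5) = 4²*(-5) = 16*(-5) = -80)
(5 + L(-1, S(-2))*3)*h = (5 - 2*3)*(-80) = (5 - 6)*(-80) = -1*(-80) = 80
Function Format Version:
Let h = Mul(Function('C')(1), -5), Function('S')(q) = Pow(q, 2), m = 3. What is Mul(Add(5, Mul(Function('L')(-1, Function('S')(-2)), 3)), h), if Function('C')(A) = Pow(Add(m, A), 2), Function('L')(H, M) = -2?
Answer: 80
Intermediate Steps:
Function('C')(A) = Pow(Add(3, A), 2)
h = -80 (h = Mul(Pow(Add(3, 1), 2), -5) = Mul(Pow(4, 2), -5) = Mul(16, -5) = -80)
Mul(Add(5, Mul(Function('L')(-1, Function('S')(-2)), 3)), h) = Mul(Add(5, Mul(-2, 3)), -80) = Mul(Add(5, -6), -80) = Mul(-1, -80) = 80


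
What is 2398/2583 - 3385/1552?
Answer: -5021759/4008816 ≈ -1.2527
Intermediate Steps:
2398/2583 - 3385/1552 = -5021759/4008816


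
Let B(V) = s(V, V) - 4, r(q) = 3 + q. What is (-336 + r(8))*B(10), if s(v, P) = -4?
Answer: 2600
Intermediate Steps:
B(V) = -8 (B(V) = -4 - 4 = -8)
(-336 + r(8))*B(10) = (-336 + (3 + 8))*(-8) = (-336 + 11)*(-8) = -325*(-8) = 2600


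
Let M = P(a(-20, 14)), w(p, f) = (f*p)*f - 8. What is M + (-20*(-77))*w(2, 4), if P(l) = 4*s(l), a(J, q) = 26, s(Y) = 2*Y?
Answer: 37168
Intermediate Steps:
w(p, f) = -8 + p*f**2 (w(p, f) = p*f**2 - 8 = -8 + p*f**2)
P(l) = 8*l (P(l) = 4*(2*l) = 8*l)
M = 208 (M = 8*26 = 208)
M + (-20*(-77))*w(2, 4) = 208 + (-20*(-77))*(-8 + 2*4**2) = 208 + 1540*(-8 + 2*16) = 208 + 1540*(-8 + 32) = 208 + 1540*24 = 208 + 36960 = 37168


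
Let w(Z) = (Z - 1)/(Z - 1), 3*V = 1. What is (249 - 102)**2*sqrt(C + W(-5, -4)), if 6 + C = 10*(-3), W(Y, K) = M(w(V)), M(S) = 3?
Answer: 21609*I*sqrt(33) ≈ 1.2413e+5*I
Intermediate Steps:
V = 1/3 (V = (1/3)*1 = 1/3 ≈ 0.33333)
w(Z) = 1 (w(Z) = (-1 + Z)/(-1 + Z) = 1)
W(Y, K) = 3
C = -36 (C = -6 + 10*(-3) = -6 - 30 = -36)
(249 - 102)**2*sqrt(C + W(-5, -4)) = (249 - 102)**2*sqrt(-36 + 3) = 147**2*sqrt(-33) = 21609*(I*sqrt(33)) = 21609*I*sqrt(33)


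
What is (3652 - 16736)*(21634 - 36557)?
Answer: 195252532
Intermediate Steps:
(3652 - 16736)*(21634 - 36557) = -13084*(-14923) = 195252532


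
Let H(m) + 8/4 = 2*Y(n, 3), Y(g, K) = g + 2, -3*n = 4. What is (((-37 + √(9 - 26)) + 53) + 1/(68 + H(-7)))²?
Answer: 9771557/40804 + 3235*I*√17/101 ≈ 239.48 + 132.06*I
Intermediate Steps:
n = -4/3 (n = -⅓*4 = -4/3 ≈ -1.3333)
Y(g, K) = 2 + g
H(m) = -⅔ (H(m) = -2 + 2*(2 - 4/3) = -2 + 2*(⅔) = -2 + 4/3 = -⅔)
(((-37 + √(9 - 26)) + 53) + 1/(68 + H(-7)))² = (((-37 + √(9 - 26)) + 53) + 1/(68 - ⅔))² = (((-37 + √(-17)) + 53) + 1/(202/3))² = (((-37 + I*√17) + 53) + 3/202)² = ((16 + I*√17) + 3/202)² = (3235/202 + I*√17)²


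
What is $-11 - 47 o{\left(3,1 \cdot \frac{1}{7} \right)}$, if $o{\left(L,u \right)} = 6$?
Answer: $-293$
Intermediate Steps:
$-11 - 47 o{\left(3,1 \cdot \frac{1}{7} \right)} = -11 - 282 = -293$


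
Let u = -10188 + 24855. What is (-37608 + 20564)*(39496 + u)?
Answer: -923154172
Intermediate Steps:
u = 14667
(-37608 + 20564)*(39496 + u) = (-37608 + 20564)*(39496 + 14667) = -17044*54163 = -923154172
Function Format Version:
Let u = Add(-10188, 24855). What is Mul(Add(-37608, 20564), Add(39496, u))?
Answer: -923154172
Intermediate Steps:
u = 14667
Mul(Add(-37608, 20564), Add(39496, u)) = Mul(Add(-37608, 20564), Add(39496, 14667)) = Mul(-17044, 54163) = -923154172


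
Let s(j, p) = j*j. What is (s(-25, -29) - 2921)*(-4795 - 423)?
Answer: 11980528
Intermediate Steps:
s(j, p) = j**2
(s(-25, -29) - 2921)*(-4795 - 423) = ((-25)**2 - 2921)*(-4795 - 423) = (625 - 2921)*(-5218) = -2296*(-5218) = 11980528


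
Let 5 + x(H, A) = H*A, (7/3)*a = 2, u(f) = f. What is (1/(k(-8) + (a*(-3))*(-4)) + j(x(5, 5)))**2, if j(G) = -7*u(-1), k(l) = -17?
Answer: 103684/2209 ≈ 46.937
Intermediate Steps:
a = 6/7 (a = (3/7)*2 = 6/7 ≈ 0.85714)
x(H, A) = -5 + A*H (x(H, A) = -5 + H*A = -5 + A*H)
j(G) = 7 (j(G) = -7*(-1) = 7)
(1/(k(-8) + (a*(-3))*(-4)) + j(x(5, 5)))**2 = (1/(-17 + ((6/7)*(-3))*(-4)) + 7)**2 = (1/(-17 - 18/7*(-4)) + 7)**2 = (1/(-17 + 72/7) + 7)**2 = (1/(-47/7) + 7)**2 = (-7/47 + 7)**2 = (322/47)**2 = 103684/2209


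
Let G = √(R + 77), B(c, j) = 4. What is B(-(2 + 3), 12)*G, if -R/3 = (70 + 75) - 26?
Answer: 8*I*√70 ≈ 66.933*I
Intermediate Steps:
R = -357 (R = -3*((70 + 75) - 26) = -3*(145 - 26) = -3*119 = -357)
G = 2*I*√70 (G = √(-357 + 77) = √(-280) = 2*I*√70 ≈ 16.733*I)
B(-(2 + 3), 12)*G = 4*(2*I*√70) = 8*I*√70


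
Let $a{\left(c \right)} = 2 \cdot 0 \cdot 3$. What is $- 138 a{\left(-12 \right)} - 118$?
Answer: $-118$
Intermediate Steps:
$a{\left(c \right)} = 0$ ($a{\left(c \right)} = 0 \cdot 3 = 0$)
$- 138 a{\left(-12 \right)} - 118 = \left(-138\right) 0 - 118 = 0 - 118 = -118$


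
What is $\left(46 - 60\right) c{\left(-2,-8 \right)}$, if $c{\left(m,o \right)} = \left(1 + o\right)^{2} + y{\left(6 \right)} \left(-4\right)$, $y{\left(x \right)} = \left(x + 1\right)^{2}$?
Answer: $2058$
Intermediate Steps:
$y{\left(x \right)} = \left(1 + x\right)^{2}$
$c{\left(m,o \right)} = -196 + \left(1 + o\right)^{2}$ ($c{\left(m,o \right)} = \left(1 + o\right)^{2} + \left(1 + 6\right)^{2} \left(-4\right) = \left(1 + o\right)^{2} + 7^{2} \left(-4\right) = \left(1 + o\right)^{2} + 49 \left(-4\right) = \left(1 + o\right)^{2} - 196 = -196 + \left(1 + o\right)^{2}$)
$\left(46 - 60\right) c{\left(-2,-8 \right)} = \left(46 - 60\right) \left(-196 + \left(1 - 8\right)^{2}\right) = - 14 \left(-196 + \left(-7\right)^{2}\right) = - 14 \left(-196 + 49\right) = \left(-14\right) \left(-147\right) = 2058$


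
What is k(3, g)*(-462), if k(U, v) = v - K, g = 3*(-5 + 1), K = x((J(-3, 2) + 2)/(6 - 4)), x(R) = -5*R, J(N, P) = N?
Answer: 6699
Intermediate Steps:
K = 5/2 (K = -5*(-3 + 2)/(6 - 4) = -(-5)/2 = -5*(-1/2) = 5/2 ≈ 2.5000)
g = -12 (g = 3*(-4) = -12)
k(U, v) = -5/2 + v (k(U, v) = v - 1*5/2 = v - 5/2 = -5/2 + v)
k(3, g)*(-462) = (-5/2 - 12)*(-462) = -29/2*(-462) = 6699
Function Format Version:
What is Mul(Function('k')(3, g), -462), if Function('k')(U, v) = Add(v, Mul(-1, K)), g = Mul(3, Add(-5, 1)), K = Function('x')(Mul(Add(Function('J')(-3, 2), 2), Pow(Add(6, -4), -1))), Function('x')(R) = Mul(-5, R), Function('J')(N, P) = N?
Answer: 6699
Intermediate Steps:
K = Rational(5, 2) (K = Mul(-5, Mul(Add(-3, 2), Pow(Add(6, -4), -1))) = Mul(-5, Mul(-1, Pow(2, -1))) = Mul(-5, Mul(-1, Rational(1, 2))) = Mul(-5, Rational(-1, 2)) = Rational(5, 2) ≈ 2.5000)
g = -12 (g = Mul(3, -4) = -12)
Function('k')(U, v) = Add(Rational(-5, 2), v) (Function('k')(U, v) = Add(v, Mul(-1, Rational(5, 2))) = Add(v, Rational(-5, 2)) = Add(Rational(-5, 2), v))
Mul(Function('k')(3, g), -462) = Mul(Add(Rational(-5, 2), -12), -462) = Mul(Rational(-29, 2), -462) = 6699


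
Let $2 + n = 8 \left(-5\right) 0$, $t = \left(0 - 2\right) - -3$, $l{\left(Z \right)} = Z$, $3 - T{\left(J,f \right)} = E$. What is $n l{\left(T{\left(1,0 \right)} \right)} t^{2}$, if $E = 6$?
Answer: $6$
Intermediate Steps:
$T{\left(J,f \right)} = -3$ ($T{\left(J,f \right)} = 3 - 6 = -3$)
$t = 1$ ($t = \left(0 - 2\right) + 3 = -2 + 3 = 1$)
$n = -2$ ($n = -2 + 8 \left(-5\right) 0 = -2 - 0 = -2 + 0 = -2$)
$n l{\left(T{\left(1,0 \right)} \right)} t^{2} = \left(-2\right) \left(-3\right) 1^{2} = 6 \cdot 1 = 6$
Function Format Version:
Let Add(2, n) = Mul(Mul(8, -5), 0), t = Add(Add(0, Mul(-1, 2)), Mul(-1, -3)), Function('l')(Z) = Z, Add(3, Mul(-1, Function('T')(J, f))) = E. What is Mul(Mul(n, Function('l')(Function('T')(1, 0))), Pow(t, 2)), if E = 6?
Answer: 6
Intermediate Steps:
Function('T')(J, f) = -3 (Function('T')(J, f) = Add(3, Mul(-1, 6)) = Add(3, -6) = -3)
t = 1 (t = Add(Add(0, -2), 3) = Add(-2, 3) = 1)
n = -2 (n = Add(-2, Mul(Mul(8, -5), 0)) = Add(-2, Mul(-40, 0)) = Add(-2, 0) = -2)
Mul(Mul(n, Function('l')(Function('T')(1, 0))), Pow(t, 2)) = Mul(Mul(-2, -3), Pow(1, 2)) = Mul(6, 1) = 6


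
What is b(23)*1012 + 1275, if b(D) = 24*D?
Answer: 559899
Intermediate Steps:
b(23)*1012 + 1275 = (24*23)*1012 + 1275 = 552*1012 + 1275 = 558624 + 1275 = 559899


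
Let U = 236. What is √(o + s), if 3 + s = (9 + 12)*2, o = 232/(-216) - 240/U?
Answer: 2*√2601723/531 ≈ 6.0753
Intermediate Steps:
o = -3331/1593 (o = 232/(-216) - 240/236 = 232*(-1/216) - 240*1/236 = -29/27 - 60/59 = -3331/1593 ≈ -2.0910)
s = 39 (s = -3 + (9 + 12)*2 = -3 + 21*2 = -3 + 42 = 39)
√(o + s) = √(-3331/1593 + 39) = √(58796/1593) = 2*√2601723/531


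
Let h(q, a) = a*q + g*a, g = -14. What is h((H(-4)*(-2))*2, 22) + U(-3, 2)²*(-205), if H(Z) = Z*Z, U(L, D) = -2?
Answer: -2536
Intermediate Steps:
H(Z) = Z²
h(q, a) = -14*a + a*q (h(q, a) = a*q - 14*a = -14*a + a*q)
h((H(-4)*(-2))*2, 22) + U(-3, 2)²*(-205) = 22*(-14 + ((-4)²*(-2))*2) + (-2)²*(-205) = 22*(-14 + (16*(-2))*2) + 4*(-205) = 22*(-14 - 32*2) - 820 = 22*(-14 - 64) - 820 = 22*(-78) - 820 = -1716 - 820 = -2536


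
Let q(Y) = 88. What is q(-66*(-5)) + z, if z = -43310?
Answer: -43222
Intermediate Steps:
q(-66*(-5)) + z = 88 - 43310 = -43222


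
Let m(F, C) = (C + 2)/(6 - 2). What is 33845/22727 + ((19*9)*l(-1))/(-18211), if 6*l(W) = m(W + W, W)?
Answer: 4929514921/3311051176 ≈ 1.4888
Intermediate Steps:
m(F, C) = 1/2 + C/4 (m(F, C) = (2 + C)/4 = (2 + C)*(1/4) = 1/2 + C/4)
l(W) = 1/12 + W/24 (l(W) = (1/2 + W/4)/6 = 1/12 + W/24)
33845/22727 + ((19*9)*l(-1))/(-18211) = 33845/22727 + ((19*9)*(1/12 + (1/24)*(-1)))/(-18211) = 33845*(1/22727) + (171*(1/12 - 1/24))*(-1/18211) = 33845/22727 + (171*(1/24))*(-1/18211) = 33845/22727 + (57/8)*(-1/18211) = 33845/22727 - 57/145688 = 4929514921/3311051176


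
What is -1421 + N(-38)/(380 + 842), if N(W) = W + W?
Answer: -868269/611 ≈ -1421.1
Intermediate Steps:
N(W) = 2*W
-1421 + N(-38)/(380 + 842) = -1421 + (2*(-38))/(380 + 842) = -1421 - 76/1222 = -1421 - 76*1/1222 = -1421 - 38/611 = -868269/611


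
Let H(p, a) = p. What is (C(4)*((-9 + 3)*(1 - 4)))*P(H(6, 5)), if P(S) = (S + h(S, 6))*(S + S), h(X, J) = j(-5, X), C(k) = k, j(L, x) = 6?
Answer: 10368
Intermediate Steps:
h(X, J) = 6
P(S) = 2*S*(6 + S) (P(S) = (S + 6)*(S + S) = (6 + S)*(2*S) = 2*S*(6 + S))
(C(4)*((-9 + 3)*(1 - 4)))*P(H(6, 5)) = (4*((-9 + 3)*(1 - 4)))*(2*6*(6 + 6)) = (4*(-6*(-3)))*(2*6*12) = (4*18)*144 = 72*144 = 10368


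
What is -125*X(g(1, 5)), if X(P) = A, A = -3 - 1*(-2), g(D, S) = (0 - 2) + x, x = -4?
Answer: 125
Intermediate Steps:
g(D, S) = -6 (g(D, S) = (0 - 2) - 4 = -2 - 4 = -6)
A = -1 (A = -3 + 2 = -1)
X(P) = -1
-125*X(g(1, 5)) = -125*(-1) = 125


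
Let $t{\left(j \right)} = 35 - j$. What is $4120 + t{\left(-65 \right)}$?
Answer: $4220$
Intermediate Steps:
$4120 + t{\left(-65 \right)} = 4120 + \left(35 - -65\right) = 4120 + \left(35 + 65\right) = 4120 + 100 = 4220$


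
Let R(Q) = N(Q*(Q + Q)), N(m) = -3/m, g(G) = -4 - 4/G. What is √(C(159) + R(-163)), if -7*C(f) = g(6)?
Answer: √637602/978 ≈ 0.81646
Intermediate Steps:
g(G) = -4 - 4/G
C(f) = ⅔ (C(f) = -(-4 - 4/6)/7 = -(-4 - 4*⅙)/7 = -(-4 - ⅔)/7 = -⅐*(-14/3) = ⅔)
R(Q) = -3/(2*Q²) (R(Q) = -3*1/(Q*(Q + Q)) = -3*1/(2*Q²) = -3/(2*Q²))
√(C(159) + R(-163)) = √(⅔ - 3/2/(-163)²) = √(⅔ - 3/2*1/26569) = √(⅔ - 3/53138) = √(106267/159414) = √637602/978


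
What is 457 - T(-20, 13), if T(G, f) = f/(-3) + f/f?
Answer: 1381/3 ≈ 460.33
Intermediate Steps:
T(G, f) = 1 - f/3 (T(G, f) = f*(-1/3) + 1 = -f/3 + 1 = 1 - f/3)
457 - T(-20, 13) = 457 - (1 - 1/3*13) = 457 - (1 - 13/3) = 457 - 1*(-10/3) = 457 + 10/3 = 1381/3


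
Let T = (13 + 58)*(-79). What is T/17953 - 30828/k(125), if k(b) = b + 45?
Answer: -277204307/1526005 ≈ -181.65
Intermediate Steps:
k(b) = 45 + b
T = -5609 (T = 71*(-79) = -5609)
T/17953 - 30828/k(125) = -5609/17953 - 30828/(45 + 125) = -5609*1/17953 - 30828/170 = -5609/17953 - 30828*1/170 = -5609/17953 - 15414/85 = -277204307/1526005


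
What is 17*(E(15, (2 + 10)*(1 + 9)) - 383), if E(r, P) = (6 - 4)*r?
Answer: -6001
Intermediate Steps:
E(r, P) = 2*r
17*(E(15, (2 + 10)*(1 + 9)) - 383) = 17*(2*15 - 383) = 17*(30 - 383) = 17*(-353) = -6001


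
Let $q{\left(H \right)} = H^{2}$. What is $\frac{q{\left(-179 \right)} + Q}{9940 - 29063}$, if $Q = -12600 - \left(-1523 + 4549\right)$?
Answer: $- \frac{16415}{19123} \approx -0.85839$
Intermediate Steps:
$Q = -15626$ ($Q = -12600 - 3026 = -15626$)
$\frac{q{\left(-179 \right)} + Q}{9940 - 29063} = \frac{\left(-179\right)^{2} - 15626}{9940 - 29063} = \frac{32041 - 15626}{-19123} = 16415 \left(- \frac{1}{19123}\right) = - \frac{16415}{19123}$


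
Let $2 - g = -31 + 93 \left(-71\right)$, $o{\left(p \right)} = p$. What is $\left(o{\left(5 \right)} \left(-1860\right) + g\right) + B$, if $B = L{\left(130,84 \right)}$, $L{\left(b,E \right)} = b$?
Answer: $-2534$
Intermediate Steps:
$g = 6636$ ($g = 2 - \left(-31 + 93 \left(-71\right)\right) = 2 - \left(-31 - 6603\right) = 2 - -6634 = 2 + 6634 = 6636$)
$B = 130$
$\left(o{\left(5 \right)} \left(-1860\right) + g\right) + B = \left(5 \left(-1860\right) + 6636\right) + 130 = \left(-9300 + 6636\right) + 130 = -2664 + 130 = -2534$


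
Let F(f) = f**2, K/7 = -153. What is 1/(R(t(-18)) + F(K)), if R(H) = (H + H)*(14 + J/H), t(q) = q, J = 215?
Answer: 1/1146967 ≈ 8.7186e-7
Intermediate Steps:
K = -1071 (K = 7*(-153) = -1071)
R(H) = 2*H*(14 + 215/H) (R(H) = (H + H)*(14 + 215/H) = (2*H)*(14 + 215/H) = 2*H*(14 + 215/H))
1/(R(t(-18)) + F(K)) = 1/((430 + 28*(-18)) + (-1071)**2) = 1/((430 - 504) + 1147041) = 1/(-74 + 1147041) = 1/1146967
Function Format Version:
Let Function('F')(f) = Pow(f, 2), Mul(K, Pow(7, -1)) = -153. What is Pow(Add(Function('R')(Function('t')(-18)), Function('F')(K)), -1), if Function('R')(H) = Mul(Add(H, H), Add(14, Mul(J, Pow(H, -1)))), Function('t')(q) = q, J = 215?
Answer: Rational(1, 1146967) ≈ 8.7186e-7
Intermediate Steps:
K = -1071 (K = Mul(7, -153) = -1071)
Function('R')(H) = Mul(2, H, Add(14, Mul(215, Pow(H, -1)))) (Function('R')(H) = Mul(Add(H, H), Add(14, Mul(215, Pow(H, -1)))) = Mul(Mul(2, H), Add(14, Mul(215, Pow(H, -1)))) = Mul(2, H, Add(14, Mul(215, Pow(H, -1)))))
Pow(Add(Function('R')(Function('t')(-18)), Function('F')(K)), -1) = Pow(Add(Add(430, Mul(28, -18)), Pow(-1071, 2)), -1) = Pow(Add(Add(430, -504), 1147041), -1) = Pow(Add(-74, 1147041), -1) = Pow(1146967, -1) = Rational(1, 1146967)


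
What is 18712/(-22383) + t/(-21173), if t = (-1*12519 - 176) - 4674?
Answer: -7418849/473915259 ≈ -0.015654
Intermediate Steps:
t = -17369 (t = (-12519 - 176) - 4674 = -12695 - 4674 = -17369)
18712/(-22383) + t/(-21173) = 18712/(-22383) - 17369/(-21173) = 18712*(-1/22383) - 17369*(-1/21173) = -18712/22383 + 17369/21173 = -7418849/473915259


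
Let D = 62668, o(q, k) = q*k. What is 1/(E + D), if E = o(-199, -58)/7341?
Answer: 7341/460057330 ≈ 1.5957e-5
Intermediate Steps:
o(q, k) = k*q
E = 11542/7341 (E = -58*(-199)/7341 = 11542*(1/7341) = 11542/7341 ≈ 1.5723)
1/(E + D) = 1/(11542/7341 + 62668) = 1/(460057330/7341) = 7341/460057330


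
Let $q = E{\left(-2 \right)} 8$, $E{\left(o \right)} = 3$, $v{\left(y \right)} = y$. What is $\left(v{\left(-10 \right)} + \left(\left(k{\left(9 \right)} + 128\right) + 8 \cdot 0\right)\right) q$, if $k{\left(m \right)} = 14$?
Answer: $3168$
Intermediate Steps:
$q = 24$ ($q = 3 \cdot 8 = 24$)
$\left(v{\left(-10 \right)} + \left(\left(k{\left(9 \right)} + 128\right) + 8 \cdot 0\right)\right) q = \left(-10 + \left(\left(14 + 128\right) + 8 \cdot 0\right)\right) 24 = \left(-10 + \left(142 + 0\right)\right) 24 = \left(-10 + 142\right) 24 = 132 \cdot 24 = 3168$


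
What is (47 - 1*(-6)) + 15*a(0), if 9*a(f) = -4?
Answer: 139/3 ≈ 46.333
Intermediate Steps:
a(f) = -4/9 (a(f) = (⅑)*(-4) = -4/9)
(47 - 1*(-6)) + 15*a(0) = (47 - 1*(-6)) + 15*(-4/9) = (47 + 6) - 20/3 = 53 - 20/3 = 139/3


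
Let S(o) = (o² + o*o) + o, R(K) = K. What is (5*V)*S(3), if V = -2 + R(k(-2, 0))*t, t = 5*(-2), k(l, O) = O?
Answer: -210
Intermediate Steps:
S(o) = o + 2*o² (S(o) = (o² + o²) + o = 2*o² + o = o + 2*o²)
t = -10
V = -2 (V = -2 + 0*(-10) = -2 + 0 = -2)
(5*V)*S(3) = (5*(-2))*(3*(1 + 2*3)) = -30*(1 + 6) = -30*7 = -10*21 = -210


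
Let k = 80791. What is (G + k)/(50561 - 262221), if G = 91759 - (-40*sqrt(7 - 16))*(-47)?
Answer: -17255/21166 + 282*I/10583 ≈ -0.81522 + 0.026646*I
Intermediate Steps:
G = 91759 - 5640*I (G = 91759 - (-120*I)*(-47) = 91759 - 5640*I ≈ 91759.0 - 5640.0*I)
(G + k)/(50561 - 262221) = ((91759 - 5640*I) + 80791)/(50561 - 262221) = (172550 - 5640*I)/(-211660) = (172550 - 5640*I)*(-1/211660) = -17255/21166 + 282*I/10583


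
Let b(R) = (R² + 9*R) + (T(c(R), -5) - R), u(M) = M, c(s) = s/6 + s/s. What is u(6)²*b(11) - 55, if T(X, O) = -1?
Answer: 7433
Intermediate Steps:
c(s) = 1 + s/6 (c(s) = s*(⅙) + 1 = s/6 + 1 = 1 + s/6)
b(R) = -1 + R² + 8*R (b(R) = (R² + 9*R) + (-1 - R) = -1 + R² + 8*R)
u(6)²*b(11) - 55 = 6²*(-1 + 11² + 8*11) - 55 = 36*(-1 + 121 + 88) - 55 = 36*208 - 55 = 7488 - 55 = 7433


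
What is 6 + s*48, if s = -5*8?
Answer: -1914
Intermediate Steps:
s = -40
6 + s*48 = 6 - 40*48 = 6 - 1920 = -1914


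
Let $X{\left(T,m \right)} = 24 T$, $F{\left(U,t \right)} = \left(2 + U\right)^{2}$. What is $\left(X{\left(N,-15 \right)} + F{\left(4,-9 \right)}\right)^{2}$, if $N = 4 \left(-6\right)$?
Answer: $291600$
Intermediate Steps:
$N = -24$
$\left(X{\left(N,-15 \right)} + F{\left(4,-9 \right)}\right)^{2} = \left(24 \left(-24\right) + \left(2 + 4\right)^{2}\right)^{2} = \left(-576 + 6^{2}\right)^{2} = \left(-576 + 36\right)^{2} = \left(-540\right)^{2} = 291600$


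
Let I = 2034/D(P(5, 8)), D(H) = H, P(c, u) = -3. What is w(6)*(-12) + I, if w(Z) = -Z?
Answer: -606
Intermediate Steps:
I = -678 (I = 2034/(-3) = 2034*(-1/3) = -678)
w(6)*(-12) + I = -1*6*(-12) - 678 = -6*(-12) - 678 = 72 - 678 = -606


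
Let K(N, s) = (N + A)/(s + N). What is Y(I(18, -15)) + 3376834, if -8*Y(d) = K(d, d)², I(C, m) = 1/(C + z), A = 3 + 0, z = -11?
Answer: 27014551/8 ≈ 3.3768e+6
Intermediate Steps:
A = 3
K(N, s) = (3 + N)/(N + s) (K(N, s) = (N + 3)/(s + N) = (3 + N)/(N + s))
I(C, m) = 1/(-11 + C) (I(C, m) = 1/(C - 11) = 1/(-11 + C))
Y(d) = -(3 + d)²/(32*d²) (Y(d) = -(3 + d)²/(d + d)²/8 = -(3 + d)²/(4*d²)/8 = -(3 + d)²/(32*d²))
Y(I(18, -15)) + 3376834 = -(3 + 1/(-11 + 18))²/(32*(1/(-11 + 18))²) + 3376834 = -(3 + 1/7)²/(32*(1/7)²) + 3376834 = -(3 + ⅐)²/(32*7⁻²) + 3376834 = -1/32*49*(22/7)² + 3376834 = -1/32*49*484/49 + 3376834 = -121/8 + 3376834 = 27014551/8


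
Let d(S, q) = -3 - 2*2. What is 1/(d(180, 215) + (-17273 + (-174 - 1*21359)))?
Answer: -1/38813 ≈ -2.5765e-5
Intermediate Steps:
d(S, q) = -7 (d(S, q) = -3 - 4 = -7)
1/(d(180, 215) + (-17273 + (-174 - 1*21359))) = 1/(-7 + (-17273 + (-174 - 1*21359))) = 1/(-7 + (-17273 + (-174 - 21359))) = 1/(-7 + (-17273 - 21533)) = 1/(-7 - 38806) = 1/(-38813) = -1/38813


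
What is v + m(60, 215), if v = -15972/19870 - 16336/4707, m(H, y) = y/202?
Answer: -30323159249/9446337090 ≈ -3.2100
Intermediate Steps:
m(H, y) = y/202 (m(H, y) = y*(1/202) = y/202)
v = -199888262/46764045 (v = -15972*1/19870 - 16336*1/4707 = -7986/9935 - 16336/4707 = -199888262/46764045 ≈ -4.2744)
v + m(60, 215) = -199888262/46764045 + (1/202)*215 = -199888262/46764045 + 215/202 = -30323159249/9446337090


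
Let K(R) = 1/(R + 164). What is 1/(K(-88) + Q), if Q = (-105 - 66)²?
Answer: 76/2222317 ≈ 3.4199e-5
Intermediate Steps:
K(R) = 1/(164 + R)
Q = 29241 (Q = (-171)² = 29241)
1/(K(-88) + Q) = 1/(1/(164 - 88) + 29241) = 1/(1/76 + 29241) = 1/(2222317/76) = 76/2222317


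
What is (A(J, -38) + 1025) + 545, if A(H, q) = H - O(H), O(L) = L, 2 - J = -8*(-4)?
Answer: 1570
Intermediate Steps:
J = -30 (J = 2 - (-8)*(-4) = 2 - 1*32 = 2 - 32 = -30)
A(H, q) = 0 (A(H, q) = H - H = 0)
(A(J, -38) + 1025) + 545 = (0 + 1025) + 545 = 1025 + 545 = 1570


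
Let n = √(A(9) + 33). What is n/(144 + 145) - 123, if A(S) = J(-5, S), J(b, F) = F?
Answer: -123 + √42/289 ≈ -122.98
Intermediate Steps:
A(S) = S
n = √42 (n = √(9 + 33) = √42 ≈ 6.4807)
n/(144 + 145) - 123 = √42/(144 + 145) - 123 = √42/289 - 123 = -123 + √42/289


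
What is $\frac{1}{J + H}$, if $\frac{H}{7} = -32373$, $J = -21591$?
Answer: $- \frac{1}{248202} \approx -4.029 \cdot 10^{-6}$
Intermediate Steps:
$H = -226611$ ($H = 7 \left(-32373\right) = -226611$)
$\frac{1}{J + H} = \frac{1}{-21591 - 226611} = \frac{1}{-248202} = - \frac{1}{248202}$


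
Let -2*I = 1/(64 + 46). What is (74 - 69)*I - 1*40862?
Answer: -1797929/44 ≈ -40862.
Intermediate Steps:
I = -1/220 (I = -1/(2*(64 + 46)) = -½/110 = -½*1/110 = -1/220 ≈ -0.0045455)
(74 - 69)*I - 1*40862 = (74 - 69)*(-1/220) - 1*40862 = 5*(-1/220) - 40862 = -1/44 - 40862 = -1797929/44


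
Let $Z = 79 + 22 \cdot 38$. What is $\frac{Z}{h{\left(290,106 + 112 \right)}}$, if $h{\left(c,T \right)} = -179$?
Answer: $- \frac{915}{179} \approx -5.1117$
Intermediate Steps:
$Z = 915$ ($Z = 79 + 836 = 915$)
$\frac{Z}{h{\left(290,106 + 112 \right)}} = \frac{915}{-179} = 915 \left(- \frac{1}{179}\right) = - \frac{915}{179}$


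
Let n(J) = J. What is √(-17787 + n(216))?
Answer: I*√17571 ≈ 132.56*I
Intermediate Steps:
√(-17787 + n(216)) = √(-17787 + 216) = √(-17571) = I*√17571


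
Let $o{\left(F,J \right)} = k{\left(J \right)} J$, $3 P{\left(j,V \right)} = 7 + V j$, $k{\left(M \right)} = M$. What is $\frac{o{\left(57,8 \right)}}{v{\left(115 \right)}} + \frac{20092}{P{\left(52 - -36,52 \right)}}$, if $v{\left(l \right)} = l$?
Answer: $\frac{7225052}{527045} \approx 13.709$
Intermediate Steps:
$P{\left(j,V \right)} = \frac{7}{3} + \frac{V j}{3}$ ($P{\left(j,V \right)} = \frac{7 + V j}{3} = \frac{7}{3} + \frac{V j}{3}$)
$o{\left(F,J \right)} = J^{2}$ ($o{\left(F,J \right)} = J J = J^{2}$)
$\frac{o{\left(57,8 \right)}}{v{\left(115 \right)}} + \frac{20092}{P{\left(52 - -36,52 \right)}} = \frac{8^{2}}{115} + \frac{20092}{\frac{7}{3} + \frac{1}{3} \cdot 52 \left(52 - -36\right)} = 64 \cdot \frac{1}{115} + \frac{20092}{\frac{7}{3} + \frac{1}{3} \cdot 52 \left(52 + 36\right)} = \frac{64}{115} + \frac{20092}{\frac{7}{3} + \frac{1}{3} \cdot 52 \cdot 88} = \frac{64}{115} + \frac{20092}{\frac{7}{3} + \frac{4576}{3}} = \frac{64}{115} + \frac{20092}{\frac{4583}{3}} = \frac{64}{115} + 20092 \cdot \frac{3}{4583} = \frac{64}{115} + \frac{60276}{4583} = \frac{7225052}{527045}$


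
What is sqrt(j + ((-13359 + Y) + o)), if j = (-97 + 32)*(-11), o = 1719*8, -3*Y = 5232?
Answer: 2*I*sqrt(159) ≈ 25.219*I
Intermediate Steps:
Y = -1744 (Y = -1/3*5232 = -1744)
o = 13752
j = 715 (j = -65*(-11) = 715)
sqrt(j + ((-13359 + Y) + o)) = sqrt(715 + ((-13359 - 1744) + 13752)) = sqrt(715 + (-15103 + 13752)) = sqrt(715 - 1351) = sqrt(-636) = 2*I*sqrt(159)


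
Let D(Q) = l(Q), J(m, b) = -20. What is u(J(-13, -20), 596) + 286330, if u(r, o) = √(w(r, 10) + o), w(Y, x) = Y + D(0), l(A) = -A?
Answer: 286354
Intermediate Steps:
D(Q) = -Q
w(Y, x) = Y (w(Y, x) = Y - 1*0 = Y + 0 = Y)
u(r, o) = √(o + r) (u(r, o) = √(r + o) = √(o + r))
u(J(-13, -20), 596) + 286330 = √(596 - 20) + 286330 = √576 + 286330 = 24 + 286330 = 286354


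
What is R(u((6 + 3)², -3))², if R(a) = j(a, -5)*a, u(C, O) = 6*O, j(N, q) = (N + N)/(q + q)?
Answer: 104976/25 ≈ 4199.0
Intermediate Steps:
j(N, q) = N/q (j(N, q) = (2*N)/((2*q)) = (2*N)*(1/(2*q)) = N/q)
R(a) = -a²/5 (R(a) = (a/(-5))*a = (a*(-⅕))*a = (-a/5)*a = -a²/5)
R(u((6 + 3)², -3))² = (-(6*(-3))²/5)² = (-⅕*(-18)²)² = (-⅕*324)² = (-324/5)² = 104976/25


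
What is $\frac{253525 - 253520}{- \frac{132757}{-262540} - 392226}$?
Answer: $- \frac{1312700}{102974881283} \approx -1.2748 \cdot 10^{-5}$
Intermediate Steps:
$\frac{253525 - 253520}{- \frac{132757}{-262540} - 392226} = \frac{5}{\left(-132757\right) \left(- \frac{1}{262540}\right) - 392226} = \frac{5}{\frac{132757}{262540} - 392226} = \frac{5}{- \frac{102974881283}{262540}} = 5 \left(- \frac{262540}{102974881283}\right) = - \frac{1312700}{102974881283}$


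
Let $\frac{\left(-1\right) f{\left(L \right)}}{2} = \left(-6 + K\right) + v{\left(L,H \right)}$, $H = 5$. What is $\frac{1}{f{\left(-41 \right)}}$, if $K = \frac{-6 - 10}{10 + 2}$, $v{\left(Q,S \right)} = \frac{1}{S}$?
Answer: $\frac{15}{214} \approx 0.070093$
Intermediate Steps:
$K = - \frac{4}{3}$ ($K = - \frac{16}{12} = \left(-16\right) \frac{1}{12} = - \frac{4}{3} \approx -1.3333$)
$f{\left(L \right)} = \frac{214}{15}$ ($f{\left(L \right)} = - 2 \left(\left(-6 - \frac{4}{3}\right) + \frac{1}{5}\right) = - 2 \left(- \frac{22}{3} + \frac{1}{5}\right) = \left(-2\right) \left(- \frac{107}{15}\right) = \frac{214}{15}$)
$\frac{1}{f{\left(-41 \right)}} = \frac{1}{\frac{214}{15}} = \frac{15}{214}$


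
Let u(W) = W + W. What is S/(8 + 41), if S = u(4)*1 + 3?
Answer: 11/49 ≈ 0.22449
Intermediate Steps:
u(W) = 2*W
S = 11 (S = (2*4)*1 + 3 = 8*1 + 3 = 8 + 3 = 11)
S/(8 + 41) = 11/(8 + 41) = 11/49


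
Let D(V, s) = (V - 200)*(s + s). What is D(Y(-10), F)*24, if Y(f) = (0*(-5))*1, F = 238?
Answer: -2284800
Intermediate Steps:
Y(f) = 0 (Y(f) = 0*1 = 0)
D(V, s) = 2*s*(-200 + V) (D(V, s) = (-200 + V)*(2*s) = 2*s*(-200 + V))
D(Y(-10), F)*24 = (2*238*(-200 + 0))*24 = (2*238*(-200))*24 = -95200*24 = -2284800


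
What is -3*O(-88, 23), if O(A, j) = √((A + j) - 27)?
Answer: -6*I*√23 ≈ -28.775*I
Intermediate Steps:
O(A, j) = √(-27 + A + j)
-3*O(-88, 23) = -3*√(-27 - 88 + 23) = -6*I*√23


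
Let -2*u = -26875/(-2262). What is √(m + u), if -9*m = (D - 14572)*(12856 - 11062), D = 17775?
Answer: 409*I*√19528977/2262 ≈ 799.04*I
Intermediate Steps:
u = -26875/4524 (u = -(-26875)/(2*(-2262)) = -(-26875)*(-1)/(2*2262) = -½*26875/2262 = -26875/4524 ≈ -5.9405)
m = -1915394/3 (m = -(17775 - 14572)*(12856 - 11062)/9 = -3203*1794/9 = -⅑*5746182 = -1915394/3 ≈ -6.3847e+5)
√(m + u) = √(-1915394/3 - 26875/4524) = √(-2888441027/4524) = 409*I*√19528977/2262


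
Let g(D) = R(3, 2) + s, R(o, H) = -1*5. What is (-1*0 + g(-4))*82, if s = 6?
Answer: 82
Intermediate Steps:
R(o, H) = -5
g(D) = 1 (g(D) = -5 + 6 = 1)
(-1*0 + g(-4))*82 = (-1*0 + 1)*82 = (0 + 1)*82 = 1*82 = 82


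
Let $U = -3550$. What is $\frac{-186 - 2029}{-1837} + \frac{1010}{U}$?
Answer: $\frac{600788}{652135} \approx 0.92126$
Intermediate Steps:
$\frac{-186 - 2029}{-1837} + \frac{1010}{U} = \frac{-186 - 2029}{-1837} + \frac{1010}{-3550} = \left(-186 - 2029\right) \left(- \frac{1}{1837}\right) + 1010 \left(- \frac{1}{3550}\right) = \left(-2215\right) \left(- \frac{1}{1837}\right) - \frac{101}{355} = \frac{2215}{1837} - \frac{101}{355} = \frac{600788}{652135}$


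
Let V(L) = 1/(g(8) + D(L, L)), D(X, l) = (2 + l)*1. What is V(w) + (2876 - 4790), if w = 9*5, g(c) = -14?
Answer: -63161/33 ≈ -1914.0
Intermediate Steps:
D(X, l) = 2 + l
w = 45
V(L) = 1/(-12 + L) (V(L) = 1/(-14 + (2 + L)) = 1/(-12 + L))
V(w) + (2876 - 4790) = 1/(-12 + 45) + (2876 - 4790) = 1/33 - 1914 = -63161/33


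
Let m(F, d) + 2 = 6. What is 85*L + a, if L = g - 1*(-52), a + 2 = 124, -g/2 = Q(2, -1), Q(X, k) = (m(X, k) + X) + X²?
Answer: 2842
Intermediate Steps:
m(F, d) = 4 (m(F, d) = -2 + 6 = 4)
Q(X, k) = 4 + X + X² (Q(X, k) = (4 + X) + X² = 4 + X + X²)
g = -20 (g = -2*(4 + 2 + 2²) = -2*(4 + 2 + 4) = -2*10 = -20)
a = 122 (a = -2 + 124 = 122)
L = 32 (L = -20 - 1*(-52) = -20 + 52 = 32)
85*L + a = 85*32 + 122 = 2720 + 122 = 2842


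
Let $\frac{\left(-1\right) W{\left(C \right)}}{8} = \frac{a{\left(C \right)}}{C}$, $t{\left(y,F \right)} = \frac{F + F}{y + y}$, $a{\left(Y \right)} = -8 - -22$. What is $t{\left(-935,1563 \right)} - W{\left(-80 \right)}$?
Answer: $- \frac{2872}{935} \approx -3.0717$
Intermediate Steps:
$a{\left(Y \right)} = 14$ ($a{\left(Y \right)} = -8 + 22 = 14$)
$t{\left(y,F \right)} = \frac{F}{y}$ ($t{\left(y,F \right)} = \frac{2 F}{2 y} = 2 F \frac{1}{2 y} = \frac{F}{y}$)
$W{\left(C \right)} = - \frac{112}{C}$ ($W{\left(C \right)} = - 8 \frac{14}{C} = - \frac{112}{C}$)
$t{\left(-935,1563 \right)} - W{\left(-80 \right)} = \frac{1563}{-935} - - \frac{112}{-80} = 1563 \left(- \frac{1}{935}\right) - \left(-112\right) \left(- \frac{1}{80}\right) = - \frac{1563}{935} - \frac{7}{5} = - \frac{2872}{935}$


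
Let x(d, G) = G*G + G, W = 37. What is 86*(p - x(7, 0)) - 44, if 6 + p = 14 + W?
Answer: 3826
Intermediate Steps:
x(d, G) = G + G**2 (x(d, G) = G**2 + G = G + G**2)
p = 45 (p = -6 + (14 + 37) = -6 + 51 = 45)
86*(p - x(7, 0)) - 44 = 86*(45 - 0*(1 + 0)) - 44 = 86*(45 - 0) - 44 = 86*(45 - 1*0) - 44 = 86*(45 + 0) - 44 = 86*45 - 44 = 3870 - 44 = 3826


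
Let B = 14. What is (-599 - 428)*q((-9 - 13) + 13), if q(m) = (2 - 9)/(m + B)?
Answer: 7189/5 ≈ 1437.8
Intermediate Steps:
q(m) = -7/(14 + m) (q(m) = (2 - 9)/(m + 14) = -7/(14 + m))
(-599 - 428)*q((-9 - 13) + 13) = (-599 - 428)*(-7/(14 + ((-9 - 13) + 13))) = -(-7189)/(14 + (-22 + 13)) = -(-7189)/(14 - 9) = -(-7189)/5 = -1027*(-7/5) = 7189/5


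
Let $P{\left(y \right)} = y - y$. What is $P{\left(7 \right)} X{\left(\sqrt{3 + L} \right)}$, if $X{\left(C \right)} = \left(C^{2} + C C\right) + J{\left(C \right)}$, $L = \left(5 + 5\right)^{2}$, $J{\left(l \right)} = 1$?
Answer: $0$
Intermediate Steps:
$P{\left(y \right)} = 0$
$L = 100$ ($L = 10^{2} = 100$)
$X{\left(C \right)} = 1 + 2 C^{2}$ ($X{\left(C \right)} = \left(C^{2} + C C\right) + 1 = \left(C^{2} + C^{2}\right) + 1 = 2 C^{2} + 1 = 1 + 2 C^{2}$)
$P{\left(7 \right)} X{\left(\sqrt{3 + L} \right)} = 0 \left(1 + 2 \left(\sqrt{3 + 100}\right)^{2}\right) = 0 \left(1 + 2 \left(\sqrt{103}\right)^{2}\right) = 0 \left(1 + 2 \cdot 103\right) = 0 \left(1 + 206\right) = 0 \cdot 207 = 0$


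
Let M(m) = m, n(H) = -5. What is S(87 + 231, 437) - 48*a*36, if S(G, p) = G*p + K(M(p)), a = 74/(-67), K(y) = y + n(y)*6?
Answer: 9465863/67 ≈ 1.4128e+5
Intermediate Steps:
K(y) = -30 + y (K(y) = y - 5*6 = y - 30 = -30 + y)
a = -74/67 (a = 74*(-1/67) = -74/67 ≈ -1.1045)
S(G, p) = -30 + p + G*p (S(G, p) = G*p + (-30 + p) = -30 + p + G*p)
S(87 + 231, 437) - 48*a*36 = (-30 + 437 + (87 + 231)*437) - 48*(-74/67)*36 = (-30 + 437 + 318*437) - (-3552)*36/67 = (-30 + 437 + 138966) - 1*(-127872/67) = 139373 + 127872/67 = 9465863/67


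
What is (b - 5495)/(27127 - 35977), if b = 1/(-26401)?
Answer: 24178916/38941475 ≈ 0.62090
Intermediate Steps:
b = -1/26401 ≈ -3.7877e-5
(b - 5495)/(27127 - 35977) = (-1/26401 - 5495)/(27127 - 35977) = -145073496/26401/(-8850) = -145073496/26401*(-1/8850) = 24178916/38941475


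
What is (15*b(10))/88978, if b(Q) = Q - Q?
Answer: 0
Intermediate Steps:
b(Q) = 0
(15*b(10))/88978 = (15*0)/88978 = 0*(1/88978) = 0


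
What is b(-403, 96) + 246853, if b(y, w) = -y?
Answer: 247256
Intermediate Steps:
b(-403, 96) + 246853 = -1*(-403) + 246853 = 403 + 246853 = 247256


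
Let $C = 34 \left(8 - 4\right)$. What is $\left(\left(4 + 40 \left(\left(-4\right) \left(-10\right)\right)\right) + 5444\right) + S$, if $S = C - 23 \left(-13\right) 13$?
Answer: $11071$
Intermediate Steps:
$C = 136$ ($C = 34 \cdot 4 = 136$)
$S = 4023$ ($S = 136 - 23 \left(-13\right) 13 = 136 - \left(-299\right) 13 = 136 - -3887 = 136 + 3887 = 4023$)
$\left(\left(4 + 40 \left(\left(-4\right) \left(-10\right)\right)\right) + 5444\right) + S = \left(\left(4 + 40 \left(\left(-4\right) \left(-10\right)\right)\right) + 5444\right) + 4023 = \left(\left(4 + 40 \cdot 40\right) + 5444\right) + 4023 = \left(\left(4 + 1600\right) + 5444\right) + 4023 = \left(1604 + 5444\right) + 4023 = 7048 + 4023 = 11071$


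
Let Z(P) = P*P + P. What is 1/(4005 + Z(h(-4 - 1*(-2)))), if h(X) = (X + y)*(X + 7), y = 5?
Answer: 1/4245 ≈ 0.00023557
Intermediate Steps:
h(X) = (5 + X)*(7 + X) (h(X) = (X + 5)*(X + 7) = (5 + X)*(7 + X))
Z(P) = P + P² (Z(P) = P² + P = P + P²)
1/(4005 + Z(h(-4 - 1*(-2)))) = 1/(4005 + (35 + (-4 - 1*(-2))² + 12*(-4 - 1*(-2)))*(1 + (35 + (-4 - 1*(-2))² + 12*(-4 - 1*(-2))))) = 1/(4005 + (35 + (-4 + 2)² + 12*(-4 + 2))*(1 + (35 + (-4 + 2)² + 12*(-4 + 2)))) = 1/(4005 + (35 + (-2)² + 12*(-2))*(1 + (35 + (-2)² + 12*(-2)))) = 1/(4005 + (35 + 4 - 24)*(1 + (35 + 4 - 24))) = 1/(4005 + 15*(1 + 15)) = 1/(4005 + 15*16) = 1/(4005 + 240) = 1/4245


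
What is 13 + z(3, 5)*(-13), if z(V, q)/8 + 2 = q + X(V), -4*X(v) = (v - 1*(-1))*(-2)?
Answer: -507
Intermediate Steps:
X(v) = ½ + v/2 (X(v) = -(v - 1*(-1))*(-2)/4 = -(v + 1)*(-2)/4 = -(1 + v)*(-2)/4 = -(-2 - 2*v)/4 = ½ + v/2)
z(V, q) = -12 + 4*V + 8*q (z(V, q) = -16 + 8*(q + (½ + V/2)) = -16 + 8*(½ + q + V/2) = -16 + (4 + 4*V + 8*q) = -12 + 4*V + 8*q)
13 + z(3, 5)*(-13) = 13 + (-12 + 4*3 + 8*5)*(-13) = 13 + (-12 + 12 + 40)*(-13) = 13 + 40*(-13) = 13 - 520 = -507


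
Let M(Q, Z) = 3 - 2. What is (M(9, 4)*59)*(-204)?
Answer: -12036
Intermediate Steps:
M(Q, Z) = 1
(M(9, 4)*59)*(-204) = (1*59)*(-204) = 59*(-204) = -12036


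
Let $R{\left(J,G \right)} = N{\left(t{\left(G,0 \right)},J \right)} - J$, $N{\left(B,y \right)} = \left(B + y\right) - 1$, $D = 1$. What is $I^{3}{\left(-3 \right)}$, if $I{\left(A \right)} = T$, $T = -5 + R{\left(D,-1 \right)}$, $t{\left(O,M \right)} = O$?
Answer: $-343$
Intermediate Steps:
$N{\left(B,y \right)} = -1 + B + y$
$R{\left(J,G \right)} = -1 + G$ ($R{\left(J,G \right)} = \left(-1 + G + J\right) - J = -1 + G$)
$T = -7$ ($T = -5 - 2 = -7$)
$I{\left(A \right)} = -7$
$I^{3}{\left(-3 \right)} = \left(-7\right)^{3} = -343$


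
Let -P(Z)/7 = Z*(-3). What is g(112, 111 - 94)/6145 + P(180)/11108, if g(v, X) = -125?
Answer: 1091980/3412933 ≈ 0.31995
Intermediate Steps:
P(Z) = 21*Z (P(Z) = -7*Z*(-3) = -(-21)*Z = 21*Z)
g(112, 111 - 94)/6145 + P(180)/11108 = -125/6145 + (21*180)/11108 = -125*1/6145 + 3780*(1/11108) = -25/1229 + 945/2777 = 1091980/3412933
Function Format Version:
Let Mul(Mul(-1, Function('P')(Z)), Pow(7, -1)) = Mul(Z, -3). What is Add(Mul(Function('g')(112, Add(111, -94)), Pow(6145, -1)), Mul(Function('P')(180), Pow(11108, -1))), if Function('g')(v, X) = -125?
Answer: Rational(1091980, 3412933) ≈ 0.31995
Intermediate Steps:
Function('P')(Z) = Mul(21, Z) (Function('P')(Z) = Mul(-7, Mul(Z, -3)) = Mul(-7, Mul(-3, Z)) = Mul(21, Z))
Add(Mul(Function('g')(112, Add(111, -94)), Pow(6145, -1)), Mul(Function('P')(180), Pow(11108, -1))) = Add(Mul(-125, Pow(6145, -1)), Mul(Mul(21, 180), Pow(11108, -1))) = Add(Mul(-125, Rational(1, 6145)), Mul(3780, Rational(1, 11108))) = Add(Rational(-25, 1229), Rational(945, 2777)) = Rational(1091980, 3412933)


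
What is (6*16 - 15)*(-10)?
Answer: -810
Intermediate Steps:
(6*16 - 15)*(-10) = (96 - 15)*(-10) = 81*(-10) = -810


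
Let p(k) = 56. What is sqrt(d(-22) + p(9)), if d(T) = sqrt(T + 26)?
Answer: sqrt(58) ≈ 7.6158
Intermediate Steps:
d(T) = sqrt(26 + T)
sqrt(d(-22) + p(9)) = sqrt(sqrt(26 - 22) + 56) = sqrt(sqrt(4) + 56) = sqrt(2 + 56) = sqrt(58)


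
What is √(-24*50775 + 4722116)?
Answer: 2*√875879 ≈ 1871.8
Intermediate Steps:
√(-24*50775 + 4722116) = √(-1218600 + 4722116) = √3503516 = 2*√875879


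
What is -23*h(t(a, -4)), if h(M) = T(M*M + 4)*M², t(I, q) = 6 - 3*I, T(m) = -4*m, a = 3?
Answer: 10764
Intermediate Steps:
h(M) = M²*(-16 - 4*M²) (h(M) = (-4*(M*M + 4))*M² = (-4*(M² + 4))*M² = (-4*(4 + M²))*M² = (-16 - 4*M²)*M² = M²*(-16 - 4*M²))
-23*h(t(a, -4)) = -92*(6 - 3*3)²*(-4 - (6 - 3*3)²) = -92*(6 - 9)²*(-4 - (6 - 9)²) = -92*(-3)²*(-4 - 1*(-3)²) = -92*9*(-4 - 1*9) = -92*9*(-4 - 9) = -92*9*(-13) = -23*(-468) = 10764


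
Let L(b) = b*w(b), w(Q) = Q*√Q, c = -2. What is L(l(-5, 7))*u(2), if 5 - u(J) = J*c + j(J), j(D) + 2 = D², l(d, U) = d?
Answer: 175*I*√5 ≈ 391.31*I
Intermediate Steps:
w(Q) = Q^(3/2)
j(D) = -2 + D²
u(J) = 7 - J² + 2*J (u(J) = 5 - (J*(-2) + (-2 + J²)) = 5 - (-2*J + (-2 + J²)) = 5 - (-2 + J² - 2*J) = 5 + (2 - J² + 2*J) = 7 - J² + 2*J)
L(b) = b^(5/2) (L(b) = b*b^(3/2) = b^(5/2))
L(l(-5, 7))*u(2) = (-5)^(5/2)*(7 - 1*2² + 2*2) = (25*I*√5)*(7 - 1*4 + 4) = (25*I*√5)*(7 - 4 + 4) = (25*I*√5)*7 = 175*I*√5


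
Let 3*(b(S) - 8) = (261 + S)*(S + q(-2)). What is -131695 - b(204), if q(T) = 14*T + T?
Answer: -158673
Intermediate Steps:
q(T) = 15*T
b(S) = 8 + (-30 + S)*(261 + S)/3 (b(S) = 8 + ((261 + S)*(S + 15*(-2)))/3 = 8 + ((261 + S)*(S - 30))/3 = 8 + ((261 + S)*(-30 + S))/3 = 8 + ((-30 + S)*(261 + S))/3 = 8 + (-30 + S)*(261 + S)/3)
-131695 - b(204) = -131695 - (-2602 + 77*204 + (⅓)*204²) = -131695 - (-2602 + 15708 + (⅓)*41616) = -131695 - (-2602 + 15708 + 13872) = -131695 - 1*26978 = -131695 - 26978 = -158673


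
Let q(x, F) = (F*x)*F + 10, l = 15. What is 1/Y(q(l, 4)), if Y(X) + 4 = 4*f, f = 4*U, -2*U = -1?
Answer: ¼ ≈ 0.25000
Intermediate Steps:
U = ½ (U = -½*(-1) = ½ ≈ 0.50000)
f = 2 (f = 4*(½) = 2)
q(x, F) = 10 + x*F² (q(x, F) = x*F² + 10 = 10 + x*F²)
Y(X) = 4 (Y(X) = -4 + 4*2 = -4 + 8 = 4)
1/Y(q(l, 4)) = 1/4 = ¼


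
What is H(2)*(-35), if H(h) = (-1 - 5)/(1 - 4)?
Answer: -70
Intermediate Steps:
H(h) = 2 (H(h) = -6/(-3) = -6*(-⅓) = 2)
H(2)*(-35) = 2*(-35) = -70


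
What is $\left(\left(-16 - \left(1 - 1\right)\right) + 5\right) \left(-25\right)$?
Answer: $275$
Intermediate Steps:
$\left(\left(-16 - \left(1 - 1\right)\right) + 5\right) \left(-25\right) = \left(\left(-16 - 0\right) + 5\right) \left(-25\right) = \left(\left(-16 + 0\right) + 5\right) \left(-25\right) = \left(-16 + 5\right) \left(-25\right) = \left(-11\right) \left(-25\right) = 275$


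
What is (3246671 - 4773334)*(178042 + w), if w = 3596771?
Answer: -5762867339019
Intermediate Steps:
(3246671 - 4773334)*(178042 + w) = (3246671 - 4773334)*(178042 + 3596771) = -1526663*3774813 = -5762867339019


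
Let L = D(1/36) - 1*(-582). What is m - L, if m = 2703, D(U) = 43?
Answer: 2078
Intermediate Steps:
L = 625 (L = 43 - 1*(-582) = 43 + 582 = 625)
m - L = 2703 - 1*625 = 2703 - 625 = 2078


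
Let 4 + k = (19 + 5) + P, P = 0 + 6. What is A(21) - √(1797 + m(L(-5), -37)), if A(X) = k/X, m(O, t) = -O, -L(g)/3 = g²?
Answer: 26/21 - 12*√13 ≈ -42.029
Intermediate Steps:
L(g) = -3*g²
P = 6
k = 26 (k = -4 + ((19 + 5) + 6) = -4 + (24 + 6) = -4 + 30 = 26)
A(X) = 26/X
A(21) - √(1797 + m(L(-5), -37)) = 26/21 - √(1797 - (-3)*(-5)²) = 26*(1/21) - √(1797 - (-3)*25) = 26/21 - √(1797 - 1*(-75)) = 26/21 - √(1797 + 75) = 26/21 - √1872 = 26/21 - 12*√13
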